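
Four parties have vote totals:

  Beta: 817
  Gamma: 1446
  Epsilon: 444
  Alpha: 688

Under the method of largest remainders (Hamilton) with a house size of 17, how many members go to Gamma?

7

Standard divisor: 3395 ÷ 17 ≈ 199.706.
Standard quotas: Beta 4.091, Gamma 7.241, Epsilon 2.223, Alpha 3.445.
Lower quotas: Beta 4, Gamma 7, Epsilon 2, Alpha 3 (sum 16, leaving 1 seat).
Remainders in descending order: Alpha 0.445, Gamma 0.241, Epsilon 0.223, Beta 0.091.
Largest remainder: Alpha receives the extra seat.
Gamma receives 7.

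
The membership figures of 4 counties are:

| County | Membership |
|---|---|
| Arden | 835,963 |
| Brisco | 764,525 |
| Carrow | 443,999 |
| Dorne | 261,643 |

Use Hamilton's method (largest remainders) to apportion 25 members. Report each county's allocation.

Standard divisor: 2306130 ÷ 25 ≈ 92245.2.
Standard quotas: Arden 9.0624, Brisco 8.2880, Carrow 4.8132, Dorne 2.8364.
Lower quotas: Arden 9, Brisco 8, Carrow 4, Dorne 2 (sum 23, leaving 2 seats).
Remainders in descending order: Dorne 0.8364, Carrow 0.8132, Brisco 0.2880, Arden 0.0624.
Largest remainders: Dorne, Carrow receive the extra seats.

Arden 9, Brisco 8, Carrow 5, Dorne 3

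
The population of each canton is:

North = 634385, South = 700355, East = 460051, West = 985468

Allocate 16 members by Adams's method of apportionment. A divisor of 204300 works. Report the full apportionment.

North=4, South=4, East=3, West=5

With modified divisor 204300: modified quotas North 3.105, South 3.428, East 2.252, West 4.824.
Rounding up: North 4, South 4, East 3, West 5 (total 16).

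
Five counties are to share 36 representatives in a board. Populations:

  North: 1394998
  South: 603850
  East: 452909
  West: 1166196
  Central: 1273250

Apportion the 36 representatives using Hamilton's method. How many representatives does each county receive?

Total 4891203; standard divisor 4891203/36 ≈ 135866.75.
Standard quotas: North 10.2674, South 4.4444, East 3.3335, West 8.5834, Central 9.3713.
Lower quotas: North 10, South 4, East 3, West 8, Central 9 (sum 34, leaving 2 seats).
Remainders in descending order: West 0.5834, South 0.4444, Central 0.3713, East 0.3335, North 0.2674.
The surplus seats go to West, South.

North 10, South 5, East 3, West 9, Central 9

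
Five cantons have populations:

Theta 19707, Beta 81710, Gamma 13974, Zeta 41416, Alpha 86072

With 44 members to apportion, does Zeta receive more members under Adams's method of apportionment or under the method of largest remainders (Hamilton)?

Adams

Adams: Theta 4, Beta 14, Gamma 3, Zeta 8, Alpha 15.
Hamilton: Theta 4, Beta 15, Gamma 2, Zeta 7, Alpha 16.
Zeta gets 8 under Adams and 7 under Hamilton.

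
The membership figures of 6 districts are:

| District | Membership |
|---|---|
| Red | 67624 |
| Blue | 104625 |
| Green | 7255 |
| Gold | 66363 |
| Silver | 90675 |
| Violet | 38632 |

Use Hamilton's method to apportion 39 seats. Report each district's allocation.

Standard divisor: 375174 ÷ 39 ≈ 9619.846.
Standard quotas: Red 7.0296, Blue 10.8760, Green 0.7542, Gold 6.8986, Silver 9.4258, Violet 4.0159.
Lower quotas: Red 7, Blue 10, Green 0, Gold 6, Silver 9, Violet 4 (sum 36, leaving 3 seats).
Remainders in descending order: Gold 0.8986, Blue 0.8760, Green 0.7542, Silver 0.4258, Red 0.0296, Violet 0.0159.
Largest remainders: Gold, Blue, Green receive the extra seats.

Red 7, Blue 11, Green 1, Gold 7, Silver 9, Violet 4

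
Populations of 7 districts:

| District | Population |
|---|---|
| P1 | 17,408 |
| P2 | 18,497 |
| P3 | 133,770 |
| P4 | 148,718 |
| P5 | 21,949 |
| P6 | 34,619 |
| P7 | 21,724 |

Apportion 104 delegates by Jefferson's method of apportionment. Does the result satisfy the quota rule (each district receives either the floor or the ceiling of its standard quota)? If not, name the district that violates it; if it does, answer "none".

Standard quotas: P1 4.564, P2 4.849, P3 35.071, P4 38.990, P5 5.754, P6 9.076, P7 5.695.
Jefferson allocation: P1 4, P2 5, P3 36, P4 40, P5 5, P6 9, P7 5.
P4 has quota 38.990 (lower 38, upper 39) but receives 40 — outside the quota interval.

P4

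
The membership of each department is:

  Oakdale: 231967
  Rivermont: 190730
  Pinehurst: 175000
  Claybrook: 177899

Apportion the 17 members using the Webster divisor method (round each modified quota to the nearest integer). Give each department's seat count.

Oakdale: 5; Rivermont: 4; Pinehurst: 4; Claybrook: 4

Standard divisor 775596/17 ≈ 45623.294; standard quotas: Oakdale 5.084, Rivermont 4.181, Pinehurst 3.836, Claybrook 3.899.
Rounding to the nearest integer gives Oakdale 5, Rivermont 4, Pinehurst 4, Claybrook 4 — total 17, matching the house size, so no adjustment is needed.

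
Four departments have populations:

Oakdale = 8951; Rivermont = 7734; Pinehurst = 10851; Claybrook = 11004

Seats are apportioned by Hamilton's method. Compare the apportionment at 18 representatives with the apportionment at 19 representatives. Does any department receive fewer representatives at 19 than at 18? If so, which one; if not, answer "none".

At 18 seats: Oakdale 4, Rivermont 4, Pinehurst 5, Claybrook 5.
At 19 seats: Oakdale 4, Rivermont 4, Pinehurst 5, Claybrook 6.
No department's allocation decreased.

none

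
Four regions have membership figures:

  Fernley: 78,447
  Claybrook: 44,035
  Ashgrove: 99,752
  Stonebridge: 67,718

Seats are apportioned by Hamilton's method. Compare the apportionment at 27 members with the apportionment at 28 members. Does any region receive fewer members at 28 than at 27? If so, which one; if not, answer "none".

Stonebridge

At 27 seats: Fernley 7, Claybrook 4, Ashgrove 9, Stonebridge 7.
At 28 seats: Fernley 8, Claybrook 4, Ashgrove 10, Stonebridge 6.
Stonebridge drops from 7 to 6.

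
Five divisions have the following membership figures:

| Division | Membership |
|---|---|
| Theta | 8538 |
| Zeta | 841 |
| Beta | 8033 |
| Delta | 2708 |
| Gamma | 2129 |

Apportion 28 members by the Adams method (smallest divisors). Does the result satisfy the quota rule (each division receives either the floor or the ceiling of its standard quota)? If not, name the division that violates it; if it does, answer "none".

none

Standard quotas: Theta 10.745, Zeta 1.058, Beta 10.109, Delta 3.408, Gamma 2.679.
Adams allocation: Theta 10, Zeta 1, Beta 10, Delta 4, Gamma 3.
Every allocation lies between the lower and upper quota.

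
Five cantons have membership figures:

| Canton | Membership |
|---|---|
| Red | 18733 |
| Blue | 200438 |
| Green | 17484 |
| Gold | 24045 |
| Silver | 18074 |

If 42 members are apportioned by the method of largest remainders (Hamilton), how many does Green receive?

The standard divisor is 278774/42 ≈ 6637.476.
Standard quotas: Red 2.8223, Blue 30.1979, Green 2.6341, Gold 3.6226, Silver 2.7230.
Lower quotas: Red 2, Blue 30, Green 2, Gold 3, Silver 2 (sum 39, leaving 3 seats).
Remainders in descending order: Red 0.8223, Silver 0.7230, Green 0.6341, Gold 0.6226, Blue 0.1979.
The surplus seats go to Red, Silver, Green.
Green receives 3.

3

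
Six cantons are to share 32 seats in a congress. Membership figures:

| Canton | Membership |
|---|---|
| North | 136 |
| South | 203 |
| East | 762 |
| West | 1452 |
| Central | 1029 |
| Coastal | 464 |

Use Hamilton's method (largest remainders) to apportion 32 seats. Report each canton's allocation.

North 1, South 2, East 6, West 11, Central 8, Coastal 4

Standard divisor: 4046 ÷ 32 ≈ 126.438.
Standard quotas: North 1.076, South 1.606, East 6.027, West 11.484, Central 8.138, Coastal 3.670.
Lower quotas: North 1, South 1, East 6, West 11, Central 8, Coastal 3 (sum 30, leaving 2 seats).
Remainders in descending order: Coastal 0.670, South 0.606, West 0.484, Central 0.138, North 0.076, East 0.027.
Largest remainders: Coastal, South receive the extra seats.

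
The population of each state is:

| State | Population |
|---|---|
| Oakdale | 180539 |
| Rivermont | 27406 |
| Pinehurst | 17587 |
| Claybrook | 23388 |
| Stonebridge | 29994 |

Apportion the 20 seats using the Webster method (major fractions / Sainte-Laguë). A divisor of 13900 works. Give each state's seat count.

Oakdale: 13, Rivermont: 2, Pinehurst: 1, Claybrook: 2, Stonebridge: 2

With modified divisor 13900: modified quotas Oakdale 12.988, Rivermont 1.972, Pinehurst 1.265, Claybrook 1.683, Stonebridge 2.158.
Rounding to the nearest integer: Oakdale 13, Rivermont 2, Pinehurst 1, Claybrook 2, Stonebridge 2 (total 20).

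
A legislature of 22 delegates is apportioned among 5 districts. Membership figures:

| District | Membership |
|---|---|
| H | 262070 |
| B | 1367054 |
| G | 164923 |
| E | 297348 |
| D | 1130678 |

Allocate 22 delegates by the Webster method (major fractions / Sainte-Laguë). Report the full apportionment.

Standard divisor 3222073/22 ≈ 146457.864; standard quotas: H 1.789, B 9.334, G 1.126, E 2.030, D 7.720.
Rounding to the nearest integer gives H 2, B 9, G 1, E 2, D 8 — total 22, matching the house size, so no adjustment is needed.

H=2; B=9; G=1; E=2; D=8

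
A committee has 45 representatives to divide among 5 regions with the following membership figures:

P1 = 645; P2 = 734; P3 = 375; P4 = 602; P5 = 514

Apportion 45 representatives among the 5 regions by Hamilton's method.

Standard divisor: 2870 ÷ 45 ≈ 63.778.
Standard quotas: P1 10.113, P2 11.509, P3 5.880, P4 9.439, P5 8.059.
Lower quotas: P1 10, P2 11, P3 5, P4 9, P5 8 (sum 43, leaving 2 seats).
Remainders in descending order: P3 0.880, P2 0.509, P4 0.439, P1 0.113, P5 0.059.
Largest remainders: P3, P2 receive the extra seats.

P1=10; P2=12; P3=6; P4=9; P5=8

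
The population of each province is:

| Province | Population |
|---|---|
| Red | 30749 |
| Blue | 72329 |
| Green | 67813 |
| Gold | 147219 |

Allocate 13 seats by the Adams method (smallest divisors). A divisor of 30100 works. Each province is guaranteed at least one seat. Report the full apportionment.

Red=2, Blue=3, Green=3, Gold=5

With modified divisor 30100: modified quotas Red 1.022, Blue 2.403, Green 2.253, Gold 4.891.
Rounding up: Red 2, Blue 3, Green 3, Gold 5 (total 13).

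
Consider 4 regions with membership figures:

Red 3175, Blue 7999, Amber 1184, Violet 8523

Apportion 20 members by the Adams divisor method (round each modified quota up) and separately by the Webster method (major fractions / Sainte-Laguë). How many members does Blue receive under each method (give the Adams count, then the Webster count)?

Adams: Red 3, Blue 7, Amber 2, Violet 8.
Webster: Red 3, Blue 8, Amber 1, Violet 8.
Blue gets 7 under Adams and 8 under Webster.

7 and 8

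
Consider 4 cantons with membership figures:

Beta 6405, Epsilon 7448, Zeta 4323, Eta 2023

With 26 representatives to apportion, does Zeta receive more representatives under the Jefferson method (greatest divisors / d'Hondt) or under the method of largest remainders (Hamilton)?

Jefferson: Beta 8, Epsilon 10, Zeta 6, Eta 2.
Hamilton: Beta 8, Epsilon 10, Zeta 5, Eta 3.
Zeta gets 6 under Jefferson and 5 under Hamilton.

Jefferson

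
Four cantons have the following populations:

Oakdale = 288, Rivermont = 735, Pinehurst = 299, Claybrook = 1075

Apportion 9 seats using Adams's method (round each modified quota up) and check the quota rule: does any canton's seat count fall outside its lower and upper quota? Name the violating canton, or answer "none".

Standard quotas: Oakdale 1.081, Rivermont 2.760, Pinehurst 1.123, Claybrook 4.036.
Adams allocation: Oakdale 1, Rivermont 3, Pinehurst 1, Claybrook 4.
Every allocation lies between the lower and upper quota.

none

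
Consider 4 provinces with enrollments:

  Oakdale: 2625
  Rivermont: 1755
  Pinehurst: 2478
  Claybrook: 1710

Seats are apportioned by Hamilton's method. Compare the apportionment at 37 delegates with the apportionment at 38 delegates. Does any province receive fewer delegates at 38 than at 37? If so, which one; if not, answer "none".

At 37 seats: Oakdale 11, Rivermont 8, Pinehurst 11, Claybrook 7.
At 38 seats: Oakdale 12, Rivermont 8, Pinehurst 11, Claybrook 7.
No province's allocation decreased.

none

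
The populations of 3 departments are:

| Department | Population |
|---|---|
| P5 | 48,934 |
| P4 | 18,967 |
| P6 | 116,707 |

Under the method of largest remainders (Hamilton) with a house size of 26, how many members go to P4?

Standard divisor: 184608 ÷ 26 ≈ 7100.308.
Standard quotas: P5 6.8918, P4 2.6713, P6 16.4369.
Lower quotas: P5 6, P4 2, P6 16 (sum 24, leaving 2 seats).
Remainders in descending order: P5 0.8918, P4 0.6713, P6 0.4369.
Largest remainders: P5, P4 receive the extra seats.
P4 receives 3.

3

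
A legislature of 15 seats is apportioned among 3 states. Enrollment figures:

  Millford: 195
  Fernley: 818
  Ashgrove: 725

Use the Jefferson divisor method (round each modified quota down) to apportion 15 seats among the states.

Standard divisor 1738/15 ≈ 115.867; standard quotas: Millford 1.683, Fernley 7.060, Ashgrove 6.257.
Rounding down gives 1, 7, 6 = 14 seats, so the divisor must be adjusted.
With modified divisor 103: modified quotas Millford 1.893, Fernley 7.942, Ashgrove 7.039.
Rounding down: Millford 1, Fernley 7, Ashgrove 7 (total 15).

Millford 1, Fernley 7, Ashgrove 7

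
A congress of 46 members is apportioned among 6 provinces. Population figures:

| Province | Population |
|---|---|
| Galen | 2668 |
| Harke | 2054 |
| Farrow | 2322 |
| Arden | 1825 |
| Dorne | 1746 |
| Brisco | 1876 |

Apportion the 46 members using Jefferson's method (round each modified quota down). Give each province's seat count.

Galen 10, Harke 7, Farrow 9, Arden 7, Dorne 6, Brisco 7

Standard divisor 12491/46 ≈ 271.543; standard quotas: Galen 9.825, Harke 7.564, Farrow 8.551, Arden 6.721, Dorne 6.430, Brisco 6.909.
Rounding down gives 9, 7, 8, 6, 6, 6 = 42 seats, so the divisor must be adjusted.
With modified divisor 257.4: modified quotas Galen 10.365, Harke 7.980, Farrow 9.021, Arden 7.090, Dorne 6.783, Brisco 7.288.
Rounding down: Galen 10, Harke 7, Farrow 9, Arden 7, Dorne 6, Brisco 7 (total 46).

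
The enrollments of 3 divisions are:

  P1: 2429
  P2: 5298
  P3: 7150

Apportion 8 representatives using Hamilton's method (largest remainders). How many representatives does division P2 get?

The standard divisor is 14877/8 ≈ 1859.625.
Standard quotas: P1 1.3062, P2 2.8490, P3 3.8449.
Lower quotas: P1 1, P2 2, P3 3 (sum 6, leaving 2 seats).
Remainders in descending order: P2 0.8490, P3 0.8449, P1 0.3062.
The surplus seats go to P2, P3.
P2 receives 3.

3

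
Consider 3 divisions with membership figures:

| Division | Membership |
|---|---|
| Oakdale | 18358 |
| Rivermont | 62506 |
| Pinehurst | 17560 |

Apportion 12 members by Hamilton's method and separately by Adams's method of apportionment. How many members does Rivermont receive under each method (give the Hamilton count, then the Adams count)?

8 and 7

Hamilton: Oakdale 2, Rivermont 8, Pinehurst 2.
Adams: Oakdale 3, Rivermont 7, Pinehurst 2.
Rivermont gets 8 under Hamilton and 7 under Adams.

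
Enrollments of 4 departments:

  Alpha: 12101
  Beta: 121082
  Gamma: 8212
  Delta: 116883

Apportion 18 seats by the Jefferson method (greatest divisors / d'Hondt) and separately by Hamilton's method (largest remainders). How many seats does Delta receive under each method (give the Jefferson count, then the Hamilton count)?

9 and 8

Jefferson: Alpha 0, Beta 9, Gamma 0, Delta 9.
Hamilton: Alpha 1, Beta 8, Gamma 1, Delta 8.
Delta gets 9 under Jefferson and 8 under Hamilton.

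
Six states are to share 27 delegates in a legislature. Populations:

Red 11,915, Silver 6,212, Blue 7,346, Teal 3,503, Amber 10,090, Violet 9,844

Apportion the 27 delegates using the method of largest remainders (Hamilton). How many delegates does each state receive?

Red 7; Silver 3; Blue 4; Teal 2; Amber 6; Violet 5

Total 48910; standard divisor 48910/27 ≈ 1811.481.
Standard quotas: Red 6.5775, Silver 3.4292, Blue 4.0552, Teal 1.9338, Amber 5.5700, Violet 5.4342.
Lower quotas: Red 6, Silver 3, Blue 4, Teal 1, Amber 5, Violet 5 (sum 24, leaving 3 seats).
Remainders in descending order: Teal 0.9338, Red 0.5775, Amber 0.5700, Violet 0.4342, Silver 0.4292, Blue 0.0552.
Largest remainders: Teal, Red, Amber receive the extra seats.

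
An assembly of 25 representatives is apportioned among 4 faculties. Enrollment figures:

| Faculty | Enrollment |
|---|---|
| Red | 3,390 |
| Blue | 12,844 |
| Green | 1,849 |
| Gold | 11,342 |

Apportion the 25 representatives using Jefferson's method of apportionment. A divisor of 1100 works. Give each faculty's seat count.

Red=3, Blue=11, Green=1, Gold=10

With modified divisor 1100: modified quotas Red 3.082, Blue 11.676, Green 1.681, Gold 10.311.
Rounding down: Red 3, Blue 11, Green 1, Gold 10 (total 25).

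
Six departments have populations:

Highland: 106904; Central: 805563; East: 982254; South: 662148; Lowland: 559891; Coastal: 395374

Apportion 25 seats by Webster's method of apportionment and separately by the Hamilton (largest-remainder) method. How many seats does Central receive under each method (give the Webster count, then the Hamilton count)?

5 and 6

Webster: Highland 1, Central 5, East 7, South 5, Lowland 4, Coastal 3.
Hamilton: Highland 1, Central 6, East 7, South 4, Lowland 4, Coastal 3.
Central gets 5 under Webster and 6 under Hamilton.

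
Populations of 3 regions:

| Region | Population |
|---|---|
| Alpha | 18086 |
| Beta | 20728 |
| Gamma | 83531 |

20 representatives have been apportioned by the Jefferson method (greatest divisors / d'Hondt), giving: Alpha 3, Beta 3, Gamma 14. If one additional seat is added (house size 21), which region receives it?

Gamma

Priority for the next seat is population ÷ (current seats + 1).
Priorities: Alpha 4521.500, Beta 5182.000, Gamma 5568.733.
Highest priority: Gamma.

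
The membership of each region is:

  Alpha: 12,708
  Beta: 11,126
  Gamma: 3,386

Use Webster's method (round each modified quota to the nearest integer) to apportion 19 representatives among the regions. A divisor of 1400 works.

With modified divisor 1400: modified quotas Alpha 9.077, Beta 7.947, Gamma 2.419.
Rounding to the nearest integer: Alpha 9, Beta 8, Gamma 2 (total 19).

Alpha=9, Beta=8, Gamma=2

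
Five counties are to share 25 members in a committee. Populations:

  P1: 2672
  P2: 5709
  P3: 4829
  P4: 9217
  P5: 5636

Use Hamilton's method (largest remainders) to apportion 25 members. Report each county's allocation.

P1=3, P2=5, P3=4, P4=8, P5=5

Standard divisor: 28063 ÷ 25 ≈ 1122.52.
Standard quotas: P1 2.3804, P2 5.0859, P3 4.3019, P4 8.2110, P5 5.0208.
Lower quotas: P1 2, P2 5, P3 4, P4 8, P5 5 (sum 24, leaving 1 seat).
Remainders in descending order: P1 0.3804, P3 0.3019, P4 0.2110, P2 0.0859, P5 0.0208.
The surplus seat goes to P1.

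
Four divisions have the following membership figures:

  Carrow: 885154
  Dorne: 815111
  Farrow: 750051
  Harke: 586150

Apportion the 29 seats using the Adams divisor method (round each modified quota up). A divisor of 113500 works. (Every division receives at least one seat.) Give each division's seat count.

With modified divisor 113500: modified quotas Carrow 7.799, Dorne 7.182, Farrow 6.608, Harke 5.164.
Rounding up: Carrow 8, Dorne 8, Farrow 7, Harke 6 (total 29).

Carrow 8, Dorne 8, Farrow 7, Harke 6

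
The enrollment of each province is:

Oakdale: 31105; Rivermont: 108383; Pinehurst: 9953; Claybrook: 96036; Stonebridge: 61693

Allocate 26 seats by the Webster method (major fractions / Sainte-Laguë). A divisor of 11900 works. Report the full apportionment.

With modified divisor 11900: modified quotas Oakdale 2.614, Rivermont 9.108, Pinehurst 0.836, Claybrook 8.070, Stonebridge 5.184.
Rounding to the nearest integer: Oakdale 3, Rivermont 9, Pinehurst 1, Claybrook 8, Stonebridge 5 (total 26).

Oakdale 3, Rivermont 9, Pinehurst 1, Claybrook 8, Stonebridge 5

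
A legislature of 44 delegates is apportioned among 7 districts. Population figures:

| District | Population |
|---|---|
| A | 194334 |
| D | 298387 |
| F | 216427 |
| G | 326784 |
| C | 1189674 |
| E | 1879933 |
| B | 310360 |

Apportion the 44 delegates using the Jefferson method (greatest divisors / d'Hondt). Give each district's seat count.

A 2; D 3; F 2; G 3; C 12; E 19; B 3

Standard divisor 4415899/44 ≈ 100361.341; standard quotas: A 1.936, D 2.973, F 2.156, G 3.256, C 11.854, E 18.732, B 3.092.
Rounding down gives 1, 2, 2, 3, 11, 18, 3 = 40 seats, so the divisor must be adjusted.
With modified divisor 95600: modified quotas A 2.033, D 3.121, F 2.264, G 3.418, C 12.444, E 19.665, B 3.246.
Rounding down: A 2, D 3, F 2, G 3, C 12, E 19, B 3 (total 44).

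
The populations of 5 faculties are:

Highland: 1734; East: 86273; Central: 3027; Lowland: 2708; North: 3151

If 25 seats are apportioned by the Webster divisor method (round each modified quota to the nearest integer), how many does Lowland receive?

1

Standard divisor 96893/25 ≈ 3875.72; standard quotas: Highland 0.447, East 22.260, Central 0.781, Lowland 0.699, North 0.813.
Rounding to the nearest integer gives Highland 0, East 22, Central 1, Lowland 1, North 1 — total 25, matching the house size, so no adjustment is needed.
Lowland receives 1.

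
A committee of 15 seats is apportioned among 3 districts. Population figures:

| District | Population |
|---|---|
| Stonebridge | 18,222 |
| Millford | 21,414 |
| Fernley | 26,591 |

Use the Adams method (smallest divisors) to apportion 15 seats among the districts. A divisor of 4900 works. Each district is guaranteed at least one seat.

With modified divisor 4900: modified quotas Stonebridge 3.719, Millford 4.370, Fernley 5.427.
Rounding up: Stonebridge 4, Millford 5, Fernley 6 (total 15).

Stonebridge=4; Millford=5; Fernley=6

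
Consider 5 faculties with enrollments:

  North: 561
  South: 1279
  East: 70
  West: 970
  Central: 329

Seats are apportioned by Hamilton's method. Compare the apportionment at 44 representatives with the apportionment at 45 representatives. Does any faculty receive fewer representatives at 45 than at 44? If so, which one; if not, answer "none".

none

At 44 seats: North 8, South 18, East 1, West 13, Central 4.
At 45 seats: North 8, South 18, East 1, West 13, Central 5.
No faculty's allocation decreased.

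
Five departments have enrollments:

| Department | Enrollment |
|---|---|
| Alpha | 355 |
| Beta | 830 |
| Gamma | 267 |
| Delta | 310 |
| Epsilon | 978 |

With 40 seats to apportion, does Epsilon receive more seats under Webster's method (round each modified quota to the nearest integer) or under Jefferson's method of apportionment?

Jefferson

Webster: Alpha 5, Beta 12, Gamma 4, Delta 5, Epsilon 14.
Jefferson: Alpha 5, Beta 12, Gamma 4, Delta 4, Epsilon 15.
Epsilon gets 14 under Webster and 15 under Jefferson.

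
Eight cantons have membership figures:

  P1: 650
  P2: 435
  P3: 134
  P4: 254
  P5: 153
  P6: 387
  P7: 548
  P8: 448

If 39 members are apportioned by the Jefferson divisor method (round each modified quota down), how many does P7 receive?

Standard divisor 3009/39 ≈ 77.154; standard quotas: P1 8.425, P2 5.638, P3 1.737, P4 3.292, P5 1.983, P6 5.016, P7 7.103, P8 5.807.
Rounding down gives 8, 5, 1, 3, 1, 5, 7, 5 = 35 seats, so the divisor must be adjusted.
With modified divisor 70: modified quotas P1 9.286, P2 6.214, P3 1.914, P4 3.629, P5 2.186, P6 5.529, P7 7.829, P8 6.400.
Rounding down: P1 9, P2 6, P3 1, P4 3, P5 2, P6 5, P7 7, P8 6 (total 39).
P7 receives 7.

7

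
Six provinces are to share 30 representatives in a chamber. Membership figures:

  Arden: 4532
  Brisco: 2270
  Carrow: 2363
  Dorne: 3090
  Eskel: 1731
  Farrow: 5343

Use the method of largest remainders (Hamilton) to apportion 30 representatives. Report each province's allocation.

Arden=7, Brisco=3, Carrow=4, Dorne=5, Eskel=3, Farrow=8

Total 19329; standard divisor 19329/30 ≈ 644.3.
Standard quotas: Arden 7.0340, Brisco 3.5232, Carrow 3.6675, Dorne 4.7959, Eskel 2.6866, Farrow 8.2927.
Lower quotas: Arden 7, Brisco 3, Carrow 3, Dorne 4, Eskel 2, Farrow 8 (sum 27, leaving 3 seats).
Remainders in descending order: Dorne 0.7959, Eskel 0.6866, Carrow 0.6675, Brisco 0.5232, Farrow 0.2927, Arden 0.0340.
The surplus seats go to Dorne, Eskel, Carrow.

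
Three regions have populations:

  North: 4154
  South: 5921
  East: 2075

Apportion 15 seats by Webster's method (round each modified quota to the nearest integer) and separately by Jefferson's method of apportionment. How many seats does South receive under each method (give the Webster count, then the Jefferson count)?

Webster: North 5, South 7, East 3.
Jefferson: North 5, South 8, East 2.
South gets 7 under Webster and 8 under Jefferson.

7 and 8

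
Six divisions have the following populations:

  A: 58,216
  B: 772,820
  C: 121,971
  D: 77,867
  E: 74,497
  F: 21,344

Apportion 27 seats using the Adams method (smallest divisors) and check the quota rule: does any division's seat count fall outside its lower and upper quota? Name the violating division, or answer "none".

Standard quotas: A 1.395, B 18.519, C 2.923, D 1.866, E 1.785, F 0.511.
Adams allocation: A 2, B 17, C 3, D 2, E 2, F 1.
B has quota 18.519 (lower 18, upper 19) but receives 17 — outside the quota interval.

B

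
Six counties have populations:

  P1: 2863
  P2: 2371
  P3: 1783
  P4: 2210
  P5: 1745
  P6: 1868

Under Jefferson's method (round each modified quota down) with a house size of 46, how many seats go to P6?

7

Standard divisor 12840/46 ≈ 279.13; standard quotas: P1 10.257, P2 8.494, P3 6.388, P4 7.917, P5 6.252, P6 6.692.
Rounding down gives 10, 8, 6, 7, 6, 6 = 43 seats, so the divisor must be adjusted.
With modified divisor 262: modified quotas P1 10.927, P2 9.050, P3 6.805, P4 8.435, P5 6.660, P6 7.130.
Rounding down: P1 10, P2 9, P3 6, P4 8, P5 6, P6 7 (total 46).
P6 receives 7.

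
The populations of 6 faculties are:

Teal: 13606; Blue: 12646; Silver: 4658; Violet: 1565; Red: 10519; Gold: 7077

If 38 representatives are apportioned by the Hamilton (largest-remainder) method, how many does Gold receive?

Total 50071; standard divisor 50071/38 ≈ 1317.658.
Standard quotas: Teal 10.3259, Blue 9.5973, Silver 3.5351, Violet 1.1877, Red 7.9831, Gold 5.3709.
Lower quotas: Teal 10, Blue 9, Silver 3, Violet 1, Red 7, Gold 5 (sum 35, leaving 3 seats).
Remainders in descending order: Red 0.9831, Blue 0.5973, Silver 0.5351, Gold 0.3709, Teal 0.3259, Violet 0.1877.
Largest remainders: Red, Blue, Silver receive the extra seats.
Gold receives 5.

5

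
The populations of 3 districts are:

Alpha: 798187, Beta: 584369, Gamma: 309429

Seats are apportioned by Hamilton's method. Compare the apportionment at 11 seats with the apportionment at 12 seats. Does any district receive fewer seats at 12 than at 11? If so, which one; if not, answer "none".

none

At 11 seats: Alpha 5, Beta 4, Gamma 2.
At 12 seats: Alpha 6, Beta 4, Gamma 2.
No district's allocation decreased.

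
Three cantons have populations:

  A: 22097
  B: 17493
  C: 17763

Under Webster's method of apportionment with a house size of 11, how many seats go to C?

Standard divisor 57353/11 ≈ 5213.909; standard quotas: A 4.238, B 3.355, C 3.407.
Rounding to the nearest integer gives 4, 3, 3 = 10 seats, so the divisor must be adjusted.
With modified divisor 5040: modified quotas A 4.384, B 3.471, C 3.524.
Rounding to the nearest integer: A 4, B 3, C 4 (total 11).
C receives 4.

4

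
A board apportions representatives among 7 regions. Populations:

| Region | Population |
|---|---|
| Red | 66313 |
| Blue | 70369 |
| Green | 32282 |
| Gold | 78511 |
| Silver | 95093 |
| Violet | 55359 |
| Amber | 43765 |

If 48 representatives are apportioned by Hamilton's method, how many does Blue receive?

Standard divisor: 441692 ÷ 48 ≈ 9201.917.
Standard quotas: Red 7.2064, Blue 7.6472, Green 3.5082, Gold 8.5320, Silver 10.3340, Violet 6.0160, Amber 4.7561.
Lower quotas: Red 7, Blue 7, Green 3, Gold 8, Silver 10, Violet 6, Amber 4 (sum 45, leaving 3 seats).
Remainders in descending order: Amber 0.7561, Blue 0.6472, Gold 0.5320, Green 0.5082, Silver 0.3340, Red 0.2064, Violet 0.0160.
The surplus seats go to Amber, Blue, Gold.
Blue receives 8.

8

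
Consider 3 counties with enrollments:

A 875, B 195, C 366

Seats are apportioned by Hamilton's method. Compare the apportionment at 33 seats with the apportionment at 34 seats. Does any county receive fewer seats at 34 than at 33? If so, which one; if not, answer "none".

At 33 seats: A 20, B 5, C 8.
At 34 seats: A 21, B 4, C 9.
B drops from 5 to 4.

B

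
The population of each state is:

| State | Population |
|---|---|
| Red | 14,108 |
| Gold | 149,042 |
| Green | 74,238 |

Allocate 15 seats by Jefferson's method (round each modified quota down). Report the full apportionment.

Red: 0, Gold: 10, Green: 5

Standard divisor 237388/15 ≈ 15825.867; standard quotas: Red 0.891, Gold 9.418, Green 4.691.
Rounding down gives 0, 9, 4 = 13 seats, so the divisor must be adjusted.
With modified divisor 14500: modified quotas Red 0.973, Gold 10.279, Green 5.120.
Rounding down: Red 0, Gold 10, Green 5 (total 15).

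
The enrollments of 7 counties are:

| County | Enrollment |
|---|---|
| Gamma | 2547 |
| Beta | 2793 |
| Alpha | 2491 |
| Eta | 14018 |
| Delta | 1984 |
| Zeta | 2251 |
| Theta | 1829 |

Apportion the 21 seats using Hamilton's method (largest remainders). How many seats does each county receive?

Gamma 2; Beta 2; Alpha 2; Eta 11; Delta 1; Zeta 2; Theta 1

The standard divisor is 27913/21 ≈ 1329.19.
Standard quotas: Gamma 1.9162, Beta 2.1013, Alpha 1.8741, Eta 10.5463, Delta 1.4926, Zeta 1.6935, Theta 1.3760.
Lower quotas: Gamma 1, Beta 2, Alpha 1, Eta 10, Delta 1, Zeta 1, Theta 1 (sum 17, leaving 4 seats).
Remainders in descending order: Gamma 0.9162, Alpha 0.8741, Zeta 0.6935, Eta 0.5463, Delta 0.4926, Theta 0.3760, Beta 0.1013.
The surplus seats go to Gamma, Alpha, Zeta, Eta.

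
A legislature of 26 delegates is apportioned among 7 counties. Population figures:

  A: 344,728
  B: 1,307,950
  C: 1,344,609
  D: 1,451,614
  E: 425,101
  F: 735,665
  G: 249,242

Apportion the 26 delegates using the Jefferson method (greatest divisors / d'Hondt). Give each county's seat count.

A=1, B=6, C=6, D=7, E=2, F=3, G=1

Standard divisor 5858909/26 ≈ 225342.654; standard quotas: A 1.530, B 5.804, C 5.967, D 6.442, E 1.886, F 3.265, G 1.106.
Rounding down gives 1, 5, 5, 6, 1, 3, 1 = 22 seats, so the divisor must be adjusted.
With modified divisor 199700: modified quotas A 1.726, B 6.550, C 6.733, D 7.269, E 2.129, F 3.684, G 1.248.
Rounding down: A 1, B 6, C 6, D 7, E 2, F 3, G 1 (total 26).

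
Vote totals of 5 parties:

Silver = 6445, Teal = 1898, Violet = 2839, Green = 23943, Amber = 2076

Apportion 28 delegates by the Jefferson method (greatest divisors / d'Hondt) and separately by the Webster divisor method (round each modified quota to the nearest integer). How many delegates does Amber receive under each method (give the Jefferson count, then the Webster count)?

1 and 2

Jefferson: Silver 5, Teal 1, Violet 2, Green 19, Amber 1.
Webster: Silver 5, Teal 1, Violet 2, Green 18, Amber 2.
Amber gets 1 under Jefferson and 2 under Webster.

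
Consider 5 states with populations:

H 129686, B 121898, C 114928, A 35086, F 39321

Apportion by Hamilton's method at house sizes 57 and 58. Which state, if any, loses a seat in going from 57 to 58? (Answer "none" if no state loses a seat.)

At 57 seats: H 17, B 16, C 15, A 4, F 5.
At 58 seats: H 17, B 16, C 15, A 5, F 5.
No state's allocation decreased.

none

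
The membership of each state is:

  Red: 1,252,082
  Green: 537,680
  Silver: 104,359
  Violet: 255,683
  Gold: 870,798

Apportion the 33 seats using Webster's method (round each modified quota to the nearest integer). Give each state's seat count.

Red 14, Green 6, Silver 1, Violet 3, Gold 9

Standard divisor 3020602/33 ≈ 91533.394; standard quotas: Red 13.679, Green 5.874, Silver 1.140, Violet 2.793, Gold 9.513.
Rounding to the nearest integer gives 14, 6, 1, 3, 10 = 34 seats, so the divisor must be adjusted.
With modified divisor 92200: modified quotas Red 13.580, Green 5.832, Silver 1.132, Violet 2.773, Gold 9.445.
Rounding to the nearest integer: Red 14, Green 6, Silver 1, Violet 3, Gold 9 (total 33).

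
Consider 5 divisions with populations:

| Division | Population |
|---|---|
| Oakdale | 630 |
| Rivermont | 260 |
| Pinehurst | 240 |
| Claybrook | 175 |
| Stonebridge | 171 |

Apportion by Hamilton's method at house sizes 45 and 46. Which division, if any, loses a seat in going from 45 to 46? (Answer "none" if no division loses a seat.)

Claybrook

At 45 seats: Oakdale 19, Rivermont 8, Pinehurst 7, Claybrook 6, Stonebridge 5.
At 46 seats: Oakdale 20, Rivermont 8, Pinehurst 8, Claybrook 5, Stonebridge 5.
Claybrook drops from 6 to 5.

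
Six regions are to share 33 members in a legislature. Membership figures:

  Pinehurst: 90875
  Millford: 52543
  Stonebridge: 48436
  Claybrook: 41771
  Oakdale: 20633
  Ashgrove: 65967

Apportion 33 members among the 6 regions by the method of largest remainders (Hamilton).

Total 320225; standard divisor 320225/33 ≈ 9703.788.
Standard quotas: Pinehurst 9.3649, Millford 5.4147, Stonebridge 4.9915, Claybrook 4.3046, Oakdale 2.1263, Ashgrove 6.7981.
Lower quotas: Pinehurst 9, Millford 5, Stonebridge 4, Claybrook 4, Oakdale 2, Ashgrove 6 (sum 30, leaving 3 seats).
Remainders in descending order: Stonebridge 0.9915, Ashgrove 0.7981, Millford 0.4147, Pinehurst 0.3649, Claybrook 0.3046, Oakdale 0.1263.
Largest remainders: Stonebridge, Ashgrove, Millford receive the extra seats.

Pinehurst: 9, Millford: 6, Stonebridge: 5, Claybrook: 4, Oakdale: 2, Ashgrove: 7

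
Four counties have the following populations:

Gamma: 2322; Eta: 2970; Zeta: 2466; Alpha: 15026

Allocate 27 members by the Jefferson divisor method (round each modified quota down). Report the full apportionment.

Standard divisor 22784/27 ≈ 843.852; standard quotas: Gamma 2.752, Eta 3.520, Zeta 2.922, Alpha 17.806.
Rounding down gives 2, 3, 2, 17 = 24 seats, so the divisor must be adjusted.
With modified divisor 780: modified quotas Gamma 2.977, Eta 3.808, Zeta 3.162, Alpha 19.264.
Rounding down: Gamma 2, Eta 3, Zeta 3, Alpha 19 (total 27).

Gamma=2, Eta=3, Zeta=3, Alpha=19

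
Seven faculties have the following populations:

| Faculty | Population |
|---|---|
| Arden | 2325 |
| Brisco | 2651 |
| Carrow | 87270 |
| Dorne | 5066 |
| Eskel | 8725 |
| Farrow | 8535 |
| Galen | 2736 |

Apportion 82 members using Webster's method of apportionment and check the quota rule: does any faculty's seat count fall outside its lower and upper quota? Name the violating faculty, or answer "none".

Carrow

Standard quotas: Arden 1.625, Brisco 1.853, Carrow 61.003, Dorne 3.541, Eskel 6.099, Farrow 5.966, Galen 1.913.
Webster allocation: Arden 2, Brisco 2, Carrow 60, Dorne 4, Eskel 6, Farrow 6, Galen 2.
Carrow has quota 61.003 (lower 61, upper 62) but receives 60 — outside the quota interval.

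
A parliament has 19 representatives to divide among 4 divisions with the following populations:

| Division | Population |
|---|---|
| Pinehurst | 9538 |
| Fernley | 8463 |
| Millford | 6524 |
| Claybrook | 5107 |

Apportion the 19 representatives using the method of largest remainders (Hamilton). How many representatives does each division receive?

Pinehurst: 6, Fernley: 6, Millford: 4, Claybrook: 3

Standard divisor: 29632 ÷ 19 ≈ 1559.579.
Standard quotas: Pinehurst 6.1158, Fernley 5.4265, Millford 4.1832, Claybrook 3.2746.
Lower quotas: Pinehurst 6, Fernley 5, Millford 4, Claybrook 3 (sum 18, leaving 1 seat).
Remainders in descending order: Fernley 0.4265, Claybrook 0.2746, Millford 0.1832, Pinehurst 0.1158.
The surplus seat goes to Fernley.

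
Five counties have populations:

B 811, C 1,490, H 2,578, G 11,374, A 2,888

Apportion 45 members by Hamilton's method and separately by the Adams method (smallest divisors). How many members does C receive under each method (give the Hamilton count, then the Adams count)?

Hamilton: B 2, C 3, H 6, G 27, A 7.
Adams: B 2, C 4, H 6, G 26, A 7.
C gets 3 under Hamilton and 4 under Adams.

3 and 4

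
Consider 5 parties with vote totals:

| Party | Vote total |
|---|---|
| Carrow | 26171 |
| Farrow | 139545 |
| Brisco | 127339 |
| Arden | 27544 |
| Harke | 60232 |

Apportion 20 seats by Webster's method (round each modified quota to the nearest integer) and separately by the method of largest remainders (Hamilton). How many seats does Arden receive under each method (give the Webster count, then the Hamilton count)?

1 and 2

Webster: Carrow 1, Farrow 8, Brisco 7, Arden 1, Harke 3.
Hamilton: Carrow 1, Farrow 7, Brisco 7, Arden 2, Harke 3.
Arden gets 1 under Webster and 2 under Hamilton.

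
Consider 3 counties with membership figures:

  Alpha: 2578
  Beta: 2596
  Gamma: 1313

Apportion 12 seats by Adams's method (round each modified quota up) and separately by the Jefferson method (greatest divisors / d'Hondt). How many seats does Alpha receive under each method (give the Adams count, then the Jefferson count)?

Adams: Alpha 4, Beta 5, Gamma 3.
Jefferson: Alpha 5, Beta 5, Gamma 2.
Alpha gets 4 under Adams and 5 under Jefferson.

4 and 5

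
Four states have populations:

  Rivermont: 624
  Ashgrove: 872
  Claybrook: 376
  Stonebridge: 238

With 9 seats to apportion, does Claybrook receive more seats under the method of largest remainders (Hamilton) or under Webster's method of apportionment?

Webster

Hamilton: Rivermont 3, Ashgrove 4, Claybrook 1, Stonebridge 1.
Webster: Rivermont 3, Ashgrove 3, Claybrook 2, Stonebridge 1.
Claybrook gets 1 under Hamilton and 2 under Webster.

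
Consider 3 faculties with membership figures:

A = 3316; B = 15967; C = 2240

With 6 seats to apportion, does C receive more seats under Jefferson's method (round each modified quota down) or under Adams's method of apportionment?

Jefferson: A 1, B 5, C 0.
Adams: A 1, B 4, C 1.
C gets 0 under Jefferson and 1 under Adams.

Adams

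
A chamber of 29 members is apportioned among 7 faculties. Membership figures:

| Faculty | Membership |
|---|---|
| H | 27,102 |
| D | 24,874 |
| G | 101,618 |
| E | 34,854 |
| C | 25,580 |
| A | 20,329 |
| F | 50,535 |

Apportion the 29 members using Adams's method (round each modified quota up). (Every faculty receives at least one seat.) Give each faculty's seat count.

Standard divisor 284892/29 ≈ 9823.862; standard quotas: H 2.759, D 2.532, G 10.344, E 3.548, C 2.604, A 2.069, F 5.144.
Rounding up gives 3, 3, 11, 4, 3, 3, 6 = 33 seats, so the divisor must be adjusted.
With modified divisor 11500: modified quotas H 2.357, D 2.163, G 8.836, E 3.031, C 2.224, A 1.768, F 4.394.
Rounding up: H 3, D 3, G 9, E 4, C 3, A 2, F 5 (total 29).

H 3, D 3, G 9, E 4, C 3, A 2, F 5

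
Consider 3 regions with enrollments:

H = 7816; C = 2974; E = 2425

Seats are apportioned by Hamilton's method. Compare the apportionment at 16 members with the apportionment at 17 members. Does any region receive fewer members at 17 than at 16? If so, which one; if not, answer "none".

none

At 16 seats: H 9, C 4, E 3.
At 17 seats: H 10, C 4, E 3.
No region's allocation decreased.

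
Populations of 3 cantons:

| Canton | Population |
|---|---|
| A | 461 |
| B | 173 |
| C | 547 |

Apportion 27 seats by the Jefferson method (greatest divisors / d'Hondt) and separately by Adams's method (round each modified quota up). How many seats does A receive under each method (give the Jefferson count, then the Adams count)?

10 and 11

Jefferson: A 10, B 4, C 13.
Adams: A 11, B 4, C 12.
A gets 10 under Jefferson and 11 under Adams.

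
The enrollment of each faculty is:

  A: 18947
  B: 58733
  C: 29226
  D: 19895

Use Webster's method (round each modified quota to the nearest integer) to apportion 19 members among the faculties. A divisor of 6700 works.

With modified divisor 6700: modified quotas A 2.828, B 8.766, C 4.362, D 2.969.
Rounding to the nearest integer: A 3, B 9, C 4, D 3 (total 19).

A=3; B=9; C=4; D=3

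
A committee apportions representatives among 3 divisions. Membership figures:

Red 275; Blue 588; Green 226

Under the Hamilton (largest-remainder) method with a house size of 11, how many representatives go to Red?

The standard divisor is 1089/11 = 99.
Standard quotas: Red 2.778, Blue 5.939, Green 2.283.
Lower quotas: Red 2, Blue 5, Green 2 (sum 9, leaving 2 seats).
Remainders in descending order: Blue 0.939, Red 0.778, Green 0.283.
Largest remainders: Blue, Red receive the extra seats.
Red receives 3.

3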